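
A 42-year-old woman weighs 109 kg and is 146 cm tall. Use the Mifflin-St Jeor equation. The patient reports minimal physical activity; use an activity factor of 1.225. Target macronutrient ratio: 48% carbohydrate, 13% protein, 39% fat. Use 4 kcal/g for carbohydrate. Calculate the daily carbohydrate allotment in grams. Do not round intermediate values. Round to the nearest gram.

Mifflin-St Jeor (female): BMR = 10(109) + 6.25(146) − 5(42) − 161 = 1090 + 912.5 − 210 − 161 = 1631.5 kcal/day.
TEE = 1631.5 × 1.225 = 1998.5875 kcal/day.
Carbohydrate energy = 48% × 1998.5875 = 959.322 kcal.
Carbohydrate = 959.322 ÷ 4 kcal/g = 239.8305 g.

240 g/day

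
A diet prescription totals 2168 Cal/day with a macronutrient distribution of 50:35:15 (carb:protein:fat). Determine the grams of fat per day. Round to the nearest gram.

36 g/day

Fat energy = 15% × 2168 = 325.2 kcal.
At 9 kcal/g: 325.2 ÷ 9 = 36.1333 g.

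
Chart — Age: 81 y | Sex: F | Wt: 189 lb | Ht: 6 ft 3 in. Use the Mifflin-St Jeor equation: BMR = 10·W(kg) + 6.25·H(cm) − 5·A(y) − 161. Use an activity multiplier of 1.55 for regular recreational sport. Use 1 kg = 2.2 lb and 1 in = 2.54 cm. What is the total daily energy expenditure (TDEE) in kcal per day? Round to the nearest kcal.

Convert to metric: weight = 189 ÷ 2.2 = 85.9091 kg; height = (6×12 + 3) × 2.54 = 75 × 2.54 = 190.5 cm.
Mifflin-St Jeor (female): BMR = 10(85.9091) + 6.25(190.5) − 5(81) − 161 = 859.0909 + 1190.625 − 405 − 161 = 1483.7159 kcal/day.
TEE = BMR × activity factor = 1483.7159 × 1.55 = 2299.7597 kcal/day.

2300 kcal per day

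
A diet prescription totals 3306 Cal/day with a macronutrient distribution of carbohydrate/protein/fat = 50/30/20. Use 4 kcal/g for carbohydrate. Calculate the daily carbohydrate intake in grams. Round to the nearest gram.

Carbohydrate energy = 50% × 3306 = 1653 kcal.
At 4 kcal/g: 1653 ÷ 4 = 413.25 g.

413 g/day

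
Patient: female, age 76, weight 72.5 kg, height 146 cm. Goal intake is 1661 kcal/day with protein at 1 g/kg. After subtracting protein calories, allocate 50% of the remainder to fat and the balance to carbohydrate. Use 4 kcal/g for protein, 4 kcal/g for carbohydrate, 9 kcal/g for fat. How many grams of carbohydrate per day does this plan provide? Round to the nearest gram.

171 g/day

Protein = 1 × 72.5 = 72.5 g → 72.5 × 4 = 290 kcal.
Non-protein calories = 1661 − 290 = 1371 kcal.
Fat: 50% × 1371 = 685.5 kcal; carbohydrate: 685.5 kcal.
Carbohydrate: 685.5 kcal ÷ 4 kcal/g = 171.375 g.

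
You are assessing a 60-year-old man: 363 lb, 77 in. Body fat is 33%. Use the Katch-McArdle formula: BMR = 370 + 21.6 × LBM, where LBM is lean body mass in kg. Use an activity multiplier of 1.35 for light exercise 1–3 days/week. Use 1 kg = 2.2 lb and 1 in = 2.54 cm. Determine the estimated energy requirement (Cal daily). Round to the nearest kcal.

3723 Cal daily

Convert to metric: weight = 363 ÷ 2.2 = 165 kg; height = 77 × 2.54 = 195.58 cm.
LBM = 165 × (1 − 0.33) = 110.55 kg. Katch-McArdle: BMR = 370 + 21.6 × 110.55 = 2757.88 kcal/day.
TEE = BMR × activity factor = 2757.88 × 1.35 = 3723.138 kcal/day.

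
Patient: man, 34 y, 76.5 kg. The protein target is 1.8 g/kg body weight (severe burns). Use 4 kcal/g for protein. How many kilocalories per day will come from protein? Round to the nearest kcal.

Protein = 1.8 g/kg × 76.5 kg = 137.7 g/day.
Protein energy = 137.7 g × 4 kcal/g = 550.8 kcal/day.

551 kcal/day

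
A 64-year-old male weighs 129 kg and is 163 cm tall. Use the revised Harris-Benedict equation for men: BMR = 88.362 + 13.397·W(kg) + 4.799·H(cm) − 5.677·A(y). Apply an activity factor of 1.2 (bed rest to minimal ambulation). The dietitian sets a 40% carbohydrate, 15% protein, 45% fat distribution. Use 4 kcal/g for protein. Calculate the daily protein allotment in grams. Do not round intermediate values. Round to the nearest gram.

Harris-Benedict: BMR = 88.362 + 13.397(129) + 4.799(163) − 5.677(64) = 2235.484 kcal/day.
TEE = 2235.484 × 1.2 = 2682.5808 kcal/day.
Protein energy = 15% × 2682.5808 = 402.3871 kcal.
Protein = 402.3871 ÷ 4 kcal/g = 100.5968 g.

101 g/day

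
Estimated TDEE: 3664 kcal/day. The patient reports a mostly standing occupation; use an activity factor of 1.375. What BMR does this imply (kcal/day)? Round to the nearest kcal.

BMR = TEE ÷ activity factor = 3664 ÷ 1.375 = 2664.7273 kcal/day.

2665 kcal/day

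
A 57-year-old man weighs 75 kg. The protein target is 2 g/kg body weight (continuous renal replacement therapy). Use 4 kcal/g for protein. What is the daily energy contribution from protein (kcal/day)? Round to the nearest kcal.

600 kcal/day

Protein = 2 g/kg × 75 kg = 150 g/day.
Protein energy = 150 g × 4 kcal/g = 600 kcal/day.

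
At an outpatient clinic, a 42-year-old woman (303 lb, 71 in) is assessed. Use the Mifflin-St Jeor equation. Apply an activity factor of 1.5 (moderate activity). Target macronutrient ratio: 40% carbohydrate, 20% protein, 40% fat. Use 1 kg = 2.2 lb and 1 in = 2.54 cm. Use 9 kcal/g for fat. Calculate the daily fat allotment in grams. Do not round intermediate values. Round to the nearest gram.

142 g/day

Convert to metric: weight = 303 ÷ 2.2 = 137.7273 kg; height = 71 × 2.54 = 180.34 cm.
Mifflin-St Jeor (female): BMR = 10(137.7273) + 6.25(180.34) − 5(42) − 161 = 1377.2727 + 1127.125 − 210 − 161 = 2133.3977 kcal/day.
TEE = 2133.3977 × 1.5 = 3200.0966 kcal/day.
Fat energy = 40% × 3200.0966 = 1280.0386 kcal.
Fat = 1280.0386 ÷ 9 kcal/g = 142.2265 g.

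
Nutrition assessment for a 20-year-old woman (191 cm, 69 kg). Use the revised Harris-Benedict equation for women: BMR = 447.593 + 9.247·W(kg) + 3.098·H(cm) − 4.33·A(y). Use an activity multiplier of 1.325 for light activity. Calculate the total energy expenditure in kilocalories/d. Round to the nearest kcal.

Harris-Benedict: BMR = 447.593 + 9.247(69) + 3.098(191) − 4.33(20) = 1590.754 kcal/day.
TEE = BMR × activity factor = 1590.754 × 1.325 = 2107.7491 kcal/day.

2108 kilocalories/d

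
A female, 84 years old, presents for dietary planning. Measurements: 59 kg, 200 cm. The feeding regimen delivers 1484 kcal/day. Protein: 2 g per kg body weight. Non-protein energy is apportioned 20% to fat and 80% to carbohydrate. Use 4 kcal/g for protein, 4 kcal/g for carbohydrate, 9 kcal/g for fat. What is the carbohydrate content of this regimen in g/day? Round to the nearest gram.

202 g/day

Protein = 2 × 59 = 118 g → 118 × 4 = 472 kcal.
Non-protein calories = 1484 − 472 = 1012 kcal.
Fat: 20% × 1012 = 202.4 kcal; carbohydrate: 809.6 kcal.
Carbohydrate: 809.6 kcal ÷ 4 kcal/g = 202.4 g.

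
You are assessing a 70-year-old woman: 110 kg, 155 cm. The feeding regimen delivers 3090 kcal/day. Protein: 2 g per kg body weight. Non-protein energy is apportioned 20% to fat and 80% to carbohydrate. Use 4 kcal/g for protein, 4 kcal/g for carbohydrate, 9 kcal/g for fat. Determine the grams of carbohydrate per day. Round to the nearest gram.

Protein = 2 × 110 = 220 g → 220 × 4 = 880 kcal.
Non-protein calories = 3090 − 880 = 2210 kcal.
Fat: 20% × 2210 = 442 kcal; carbohydrate: 1768 kcal.
Carbohydrate: 1768 kcal ÷ 4 kcal/g = 442 g.

442 g/day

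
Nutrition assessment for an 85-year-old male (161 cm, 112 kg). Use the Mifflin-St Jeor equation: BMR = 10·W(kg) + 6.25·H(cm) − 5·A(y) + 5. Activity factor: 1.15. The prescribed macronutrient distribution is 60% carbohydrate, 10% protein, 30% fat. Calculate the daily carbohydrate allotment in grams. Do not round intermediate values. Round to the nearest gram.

294 g/day

Mifflin-St Jeor (male): BMR = 10(112) + 6.25(161) − 5(85) + 5 = 1120 + 1006.25 − 425 + 5 = 1706.25 kcal/day.
TEE = 1706.25 × 1.15 = 1962.1875 kcal/day.
Carbohydrate energy = 60% × 1962.1875 = 1177.3125 kcal.
Carbohydrate = 1177.3125 ÷ 4 kcal/g = 294.3281 g.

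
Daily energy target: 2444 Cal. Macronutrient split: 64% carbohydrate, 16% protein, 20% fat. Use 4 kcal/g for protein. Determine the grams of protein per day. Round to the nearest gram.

Protein energy = 16% × 2444 = 391.04 kcal.
At 4 kcal/g: 391.04 ÷ 4 = 97.76 g.

98 g/day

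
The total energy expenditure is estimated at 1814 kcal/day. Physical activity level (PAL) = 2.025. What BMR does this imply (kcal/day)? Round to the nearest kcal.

896 kcal/day

BMR = TEE ÷ activity factor = 1814 ÷ 2.025 = 895.8025 kcal/day.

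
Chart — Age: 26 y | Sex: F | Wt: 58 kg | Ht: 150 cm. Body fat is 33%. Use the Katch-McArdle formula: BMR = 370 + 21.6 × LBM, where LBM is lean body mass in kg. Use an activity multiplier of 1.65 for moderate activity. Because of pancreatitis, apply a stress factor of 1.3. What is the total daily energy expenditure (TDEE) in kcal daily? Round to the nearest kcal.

LBM = 58 × (1 − 0.33) = 38.86 kg. Katch-McArdle: BMR = 370 + 21.6 × 38.86 = 1209.376 kcal/day.
TEE = BMR × activity factor = 1209.376 × 1.65 = 1995.4704 kcal/day.
Apply stress factor: 1995.4704 × 1.3 = 2594.1115 kcal/day.

2594 kcal daily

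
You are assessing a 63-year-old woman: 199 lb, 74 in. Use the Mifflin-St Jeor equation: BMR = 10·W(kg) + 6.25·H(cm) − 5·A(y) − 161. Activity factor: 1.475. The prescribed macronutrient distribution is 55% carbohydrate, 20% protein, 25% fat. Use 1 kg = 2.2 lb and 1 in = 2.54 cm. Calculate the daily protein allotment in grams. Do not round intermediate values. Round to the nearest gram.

118 g/day

Convert to metric: weight = 199 ÷ 2.2 = 90.4545 kg; height = 74 × 2.54 = 187.96 cm.
Mifflin-St Jeor (female): BMR = 10(90.4545) + 6.25(187.96) − 5(63) − 161 = 904.5455 + 1174.75 − 315 − 161 = 1603.2955 kcal/day.
TEE = 1603.2955 × 1.475 = 2364.8608 kcal/day.
Protein energy = 20% × 2364.8608 = 472.9722 kcal.
Protein = 472.9722 ÷ 4 kcal/g = 118.243 g.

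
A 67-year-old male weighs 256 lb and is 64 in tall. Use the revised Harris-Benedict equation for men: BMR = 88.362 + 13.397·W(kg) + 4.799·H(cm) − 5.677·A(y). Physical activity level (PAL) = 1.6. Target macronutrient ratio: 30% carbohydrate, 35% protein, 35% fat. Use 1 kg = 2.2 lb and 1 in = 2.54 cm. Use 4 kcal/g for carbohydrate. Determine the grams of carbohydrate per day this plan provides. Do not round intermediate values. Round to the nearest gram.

Convert to metric: weight = 256 ÷ 2.2 = 116.3636 kg; height = 64 × 2.54 = 162.56 cm.
Harris-Benedict: BMR = 88.362 + 13.397(116.3636) + 4.799(162.56) − 5.677(67) = 2047.0521 kcal/day.
TEE = 2047.0521 × 1.6 = 3275.2833 kcal/day.
Carbohydrate energy = 30% × 3275.2833 = 982.585 kcal.
Carbohydrate = 982.585 ÷ 4 kcal/g = 245.6462 g.

246 g/day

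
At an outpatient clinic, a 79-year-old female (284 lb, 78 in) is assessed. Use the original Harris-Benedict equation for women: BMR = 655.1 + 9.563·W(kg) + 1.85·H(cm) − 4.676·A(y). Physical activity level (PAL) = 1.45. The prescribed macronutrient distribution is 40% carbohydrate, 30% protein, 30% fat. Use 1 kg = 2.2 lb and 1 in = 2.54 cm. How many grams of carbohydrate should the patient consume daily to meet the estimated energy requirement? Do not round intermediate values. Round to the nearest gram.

274 g/day

Convert to metric: weight = 284 ÷ 2.2 = 129.0909 kg; height = 78 × 2.54 = 198.12 cm.
Harris-Benedict: BMR = 655.1 + 9.563(129.0909) + 1.85(198.12) − 4.676(79) = 1886.7144 kcal/day.
TEE = 1886.7144 × 1.45 = 2735.7358 kcal/day.
Carbohydrate energy = 40% × 2735.7358 = 1094.2943 kcal.
Carbohydrate = 1094.2943 ÷ 4 kcal/g = 273.5736 g.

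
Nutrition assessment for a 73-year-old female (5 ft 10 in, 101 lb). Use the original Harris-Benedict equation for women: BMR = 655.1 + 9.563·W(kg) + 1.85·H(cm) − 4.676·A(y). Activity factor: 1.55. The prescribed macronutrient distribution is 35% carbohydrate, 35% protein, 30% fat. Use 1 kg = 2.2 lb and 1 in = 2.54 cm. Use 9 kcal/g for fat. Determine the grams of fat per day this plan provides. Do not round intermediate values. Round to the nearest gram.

Convert to metric: weight = 101 ÷ 2.2 = 45.9091 kg; height = (5×12 + 10) × 2.54 = 70 × 2.54 = 177.8 cm.
Harris-Benedict: BMR = 655.1 + 9.563(45.9091) + 1.85(177.8) − 4.676(73) = 1081.7106 kcal/day.
TEE = 1081.7106 × 1.55 = 1676.6515 kcal/day.
Fat energy = 30% × 1676.6515 = 502.9954 kcal.
Fat = 502.9954 ÷ 9 kcal/g = 55.8884 g.

56 g/day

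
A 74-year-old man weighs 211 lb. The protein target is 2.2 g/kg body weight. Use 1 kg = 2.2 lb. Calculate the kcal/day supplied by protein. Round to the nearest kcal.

Weight in kg = 211 ÷ 2.2 = 95.9091 kg.
Protein = 2.2 g/kg × 95.9091 kg = 211 g/day.
Protein energy = 211 g × 4 kcal/g = 844 kcal/day.

844 kcal/day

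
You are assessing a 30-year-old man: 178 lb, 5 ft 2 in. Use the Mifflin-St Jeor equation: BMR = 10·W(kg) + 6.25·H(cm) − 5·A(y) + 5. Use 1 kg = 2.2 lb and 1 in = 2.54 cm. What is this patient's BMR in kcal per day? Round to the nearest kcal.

Convert to metric: weight = 178 ÷ 2.2 = 80.9091 kg; height = (5×12 + 2) × 2.54 = 62 × 2.54 = 157.48 cm.
Mifflin-St Jeor (male): BMR = 10(80.9091) + 6.25(157.48) − 5(30) + 5 = 809.0909 + 984.25 − 150 + 5 = 1648.3409 kcal/day.

1648 kcal per day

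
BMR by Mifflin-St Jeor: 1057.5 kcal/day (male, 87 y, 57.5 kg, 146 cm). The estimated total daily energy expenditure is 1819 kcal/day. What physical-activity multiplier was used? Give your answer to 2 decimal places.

Activity factor = TEE ÷ BMR = 1819 ÷ 1057.5 = 1.72.

1.72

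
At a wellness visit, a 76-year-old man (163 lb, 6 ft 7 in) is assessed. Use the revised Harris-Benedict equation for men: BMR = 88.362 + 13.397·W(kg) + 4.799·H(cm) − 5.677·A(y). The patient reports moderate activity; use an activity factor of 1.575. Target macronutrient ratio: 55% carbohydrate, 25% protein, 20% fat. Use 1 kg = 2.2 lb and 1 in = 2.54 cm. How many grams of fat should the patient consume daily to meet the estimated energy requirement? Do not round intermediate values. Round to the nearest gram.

Convert to metric: weight = 163 ÷ 2.2 = 74.0909 kg; height = (6×12 + 7) × 2.54 = 79 × 2.54 = 200.66 cm.
Harris-Benedict: BMR = 88.362 + 13.397(74.0909) + 4.799(200.66) − 5.677(76) = 1612.4732 kcal/day.
TEE = 1612.4732 × 1.575 = 2539.6454 kcal/day.
Fat energy = 20% × 2539.6454 = 507.9291 kcal.
Fat = 507.9291 ÷ 9 kcal/g = 56.4366 g.

56 g/day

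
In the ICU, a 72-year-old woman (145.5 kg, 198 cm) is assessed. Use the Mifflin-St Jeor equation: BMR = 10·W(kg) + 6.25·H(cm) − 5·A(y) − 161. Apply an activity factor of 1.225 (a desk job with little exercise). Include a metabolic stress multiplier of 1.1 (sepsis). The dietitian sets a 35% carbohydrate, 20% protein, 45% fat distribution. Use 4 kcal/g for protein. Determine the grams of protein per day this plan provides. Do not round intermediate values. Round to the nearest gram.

Mifflin-St Jeor (female): BMR = 10(145.5) + 6.25(198) − 5(72) − 161 = 1455 + 1237.5 − 360 − 161 = 2171.5 kcal/day.
TEE = 2171.5 × 1.225 = 2660.0875 kcal/day.
With stress factor 1.1: 2660.0875 × 1.1 = 2926.0963 kcal/day.
Protein energy = 20% × 2926.0963 = 585.2193 kcal.
Protein = 585.2193 ÷ 4 kcal/g = 146.3048 g.

146 g/day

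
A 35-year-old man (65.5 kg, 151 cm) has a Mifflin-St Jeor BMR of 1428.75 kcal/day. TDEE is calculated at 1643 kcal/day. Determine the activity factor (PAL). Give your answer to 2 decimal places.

Activity factor = TEE ÷ BMR = 1643 ÷ 1428.75 = 1.15.

1.15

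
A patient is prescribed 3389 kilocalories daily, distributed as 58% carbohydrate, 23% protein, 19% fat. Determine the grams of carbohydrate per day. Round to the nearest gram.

491 g/day

Carbohydrate energy = 58% × 3389 = 1965.62 kcal.
At 4 kcal/g: 1965.62 ÷ 4 = 491.405 g.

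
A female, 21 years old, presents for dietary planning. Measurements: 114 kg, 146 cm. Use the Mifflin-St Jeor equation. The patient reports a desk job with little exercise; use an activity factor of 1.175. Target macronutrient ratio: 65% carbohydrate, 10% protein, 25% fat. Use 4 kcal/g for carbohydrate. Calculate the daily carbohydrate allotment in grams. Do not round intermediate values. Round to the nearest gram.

Mifflin-St Jeor (female): BMR = 10(114) + 6.25(146) − 5(21) − 161 = 1140 + 912.5 − 105 − 161 = 1786.5 kcal/day.
TEE = 1786.5 × 1.175 = 2099.1375 kcal/day.
Carbohydrate energy = 65% × 2099.1375 = 1364.4394 kcal.
Carbohydrate = 1364.4394 ÷ 4 kcal/g = 341.1098 g.

341 g/day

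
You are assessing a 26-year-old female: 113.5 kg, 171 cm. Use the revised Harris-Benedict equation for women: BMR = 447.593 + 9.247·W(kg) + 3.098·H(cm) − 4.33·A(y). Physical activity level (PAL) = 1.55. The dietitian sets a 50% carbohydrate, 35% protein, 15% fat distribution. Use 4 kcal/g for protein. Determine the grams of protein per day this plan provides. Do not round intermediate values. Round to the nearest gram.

260 g/day

Harris-Benedict: BMR = 447.593 + 9.247(113.5) + 3.098(171) − 4.33(26) = 1914.3055 kcal/day.
TEE = 1914.3055 × 1.55 = 2967.1735 kcal/day.
Protein energy = 35% × 2967.1735 = 1038.5107 kcal.
Protein = 1038.5107 ÷ 4 kcal/g = 259.6277 g.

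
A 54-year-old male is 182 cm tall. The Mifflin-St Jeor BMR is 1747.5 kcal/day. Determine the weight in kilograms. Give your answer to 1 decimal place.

87.5 kg

1747.5 = 10·W + 6.25(182) − 5(54) + 5
10·W = 1747.5 − 872.5 = 875, so W = 87.5 kg.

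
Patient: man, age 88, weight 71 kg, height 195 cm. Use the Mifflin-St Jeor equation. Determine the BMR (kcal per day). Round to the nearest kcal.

1494 kcal per day

Mifflin-St Jeor (male): BMR = 10(71) + 6.25(195) − 5(88) + 5 = 710 + 1218.75 − 440 + 5 = 1493.75 kcal/day.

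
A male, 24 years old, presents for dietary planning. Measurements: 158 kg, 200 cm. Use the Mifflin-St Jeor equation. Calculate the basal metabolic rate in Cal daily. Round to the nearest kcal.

Mifflin-St Jeor (male): BMR = 10(158) + 6.25(200) − 5(24) + 5 = 1580 + 1250 − 120 + 5 = 2715 kcal/day.

2715 Cal daily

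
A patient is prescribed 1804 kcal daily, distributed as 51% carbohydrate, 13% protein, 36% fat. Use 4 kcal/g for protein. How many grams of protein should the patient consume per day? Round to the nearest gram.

Protein energy = 13% × 1804 = 234.52 kcal.
At 4 kcal/g: 234.52 ÷ 4 = 58.63 g.

59 g/day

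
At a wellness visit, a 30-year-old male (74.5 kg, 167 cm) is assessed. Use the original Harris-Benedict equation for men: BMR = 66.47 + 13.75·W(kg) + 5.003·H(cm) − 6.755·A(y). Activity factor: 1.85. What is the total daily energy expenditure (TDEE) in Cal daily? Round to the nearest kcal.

Harris-Benedict: BMR = 66.47 + 13.75(74.5) + 5.003(167) − 6.755(30) = 1723.696 kcal/day.
TEE = BMR × activity factor = 1723.696 × 1.85 = 3188.8376 kcal/day.

3189 Cal daily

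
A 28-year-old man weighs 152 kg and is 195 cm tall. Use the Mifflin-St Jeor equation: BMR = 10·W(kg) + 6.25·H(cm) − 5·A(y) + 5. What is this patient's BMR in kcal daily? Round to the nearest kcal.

Mifflin-St Jeor (male): BMR = 10(152) + 6.25(195) − 5(28) + 5 = 1520 + 1218.75 − 140 + 5 = 2603.75 kcal/day.

2604 kcal daily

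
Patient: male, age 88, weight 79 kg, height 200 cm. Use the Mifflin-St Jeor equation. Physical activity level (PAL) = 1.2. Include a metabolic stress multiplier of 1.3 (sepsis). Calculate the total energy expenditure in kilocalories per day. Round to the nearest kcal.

2504 kilocalories per day

Mifflin-St Jeor (male): BMR = 10(79) + 6.25(200) − 5(88) + 5 = 790 + 1250 − 440 + 5 = 1605 kcal/day.
TEE = BMR × activity factor = 1605 × 1.2 = 1926 kcal/day.
Apply stress factor: 1926 × 1.3 = 2503.8 kcal/day.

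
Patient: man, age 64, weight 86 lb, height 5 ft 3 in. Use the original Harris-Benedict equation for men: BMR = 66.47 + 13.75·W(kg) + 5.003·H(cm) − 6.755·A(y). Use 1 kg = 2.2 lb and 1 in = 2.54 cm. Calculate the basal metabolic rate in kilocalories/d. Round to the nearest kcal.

972 kilocalories/d

Convert to metric: weight = 86 ÷ 2.2 = 39.0909 kg; height = (5×12 + 3) × 2.54 = 63 × 2.54 = 160.02 cm.
Harris-Benedict: BMR = 66.47 + 13.75(39.0909) + 5.003(160.02) − 6.755(64) = 972.2301 kcal/day.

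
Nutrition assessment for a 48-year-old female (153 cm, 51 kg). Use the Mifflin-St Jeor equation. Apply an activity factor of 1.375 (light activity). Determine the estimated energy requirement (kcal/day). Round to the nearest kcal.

1465 kcal/day

Mifflin-St Jeor (female): BMR = 10(51) + 6.25(153) − 5(48) − 161 = 510 + 956.25 − 240 − 161 = 1065.25 kcal/day.
TEE = BMR × activity factor = 1065.25 × 1.375 = 1464.7188 kcal/day.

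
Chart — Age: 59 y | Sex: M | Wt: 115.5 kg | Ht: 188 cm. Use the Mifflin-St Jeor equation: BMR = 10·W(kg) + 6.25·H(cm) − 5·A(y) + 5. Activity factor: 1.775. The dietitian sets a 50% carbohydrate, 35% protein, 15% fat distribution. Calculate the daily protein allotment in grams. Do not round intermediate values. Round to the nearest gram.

317 g/day

Mifflin-St Jeor (male): BMR = 10(115.5) + 6.25(188) − 5(59) + 5 = 1155 + 1175 − 295 + 5 = 2040 kcal/day.
TEE = 2040 × 1.775 = 3621 kcal/day.
Protein energy = 35% × 3621 = 1267.35 kcal.
Protein = 1267.35 ÷ 4 kcal/g = 316.8375 g.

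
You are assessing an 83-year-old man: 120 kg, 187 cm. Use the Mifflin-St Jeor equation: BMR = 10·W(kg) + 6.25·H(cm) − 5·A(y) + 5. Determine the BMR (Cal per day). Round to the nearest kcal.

Mifflin-St Jeor (male): BMR = 10(120) + 6.25(187) − 5(83) + 5 = 1200 + 1168.75 − 415 + 5 = 1958.75 kcal/day.

1959 Cal per day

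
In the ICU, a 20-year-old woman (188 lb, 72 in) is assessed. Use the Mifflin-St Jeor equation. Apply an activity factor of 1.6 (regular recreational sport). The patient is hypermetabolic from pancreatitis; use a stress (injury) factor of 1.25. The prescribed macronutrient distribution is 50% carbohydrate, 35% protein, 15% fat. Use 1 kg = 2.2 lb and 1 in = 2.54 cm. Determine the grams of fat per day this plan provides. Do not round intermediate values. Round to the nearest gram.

Convert to metric: weight = 188 ÷ 2.2 = 85.4545 kg; height = 72 × 2.54 = 182.88 cm.
Mifflin-St Jeor (female): BMR = 10(85.4545) + 6.25(182.88) − 5(20) − 161 = 854.5455 + 1143 − 100 − 161 = 1736.5455 kcal/day.
TEE = 1736.5455 × 1.6 = 2778.4727 kcal/day.
With stress factor 1.25: 2778.4727 × 1.25 = 3473.0909 kcal/day.
Fat energy = 15% × 3473.0909 = 520.9636 kcal.
Fat = 520.9636 ÷ 9 kcal/g = 57.8848 g.

58 g/day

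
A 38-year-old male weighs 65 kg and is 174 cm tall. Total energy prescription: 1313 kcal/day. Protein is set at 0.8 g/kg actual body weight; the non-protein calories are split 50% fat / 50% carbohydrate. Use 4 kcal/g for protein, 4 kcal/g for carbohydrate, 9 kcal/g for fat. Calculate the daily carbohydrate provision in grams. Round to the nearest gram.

Protein = 0.8 × 65 = 52 g → 52 × 4 = 208 kcal.
Non-protein calories = 1313 − 208 = 1105 kcal.
Fat: 50% × 1105 = 552.5 kcal; carbohydrate: 552.5 kcal.
Carbohydrate: 552.5 kcal ÷ 4 kcal/g = 138.125 g.

138 g/day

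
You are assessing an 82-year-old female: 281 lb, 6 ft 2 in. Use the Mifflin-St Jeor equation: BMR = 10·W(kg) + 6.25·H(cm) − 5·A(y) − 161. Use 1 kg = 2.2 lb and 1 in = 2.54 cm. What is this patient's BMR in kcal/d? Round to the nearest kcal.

1881 kcal/d

Convert to metric: weight = 281 ÷ 2.2 = 127.7273 kg; height = (6×12 + 2) × 2.54 = 74 × 2.54 = 187.96 cm.
Mifflin-St Jeor (female): BMR = 10(127.7273) + 6.25(187.96) − 5(82) − 161 = 1277.2727 + 1174.75 − 410 − 161 = 1881.0227 kcal/day.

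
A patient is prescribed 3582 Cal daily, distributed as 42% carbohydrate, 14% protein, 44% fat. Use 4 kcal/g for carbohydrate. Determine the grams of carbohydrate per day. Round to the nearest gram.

Carbohydrate energy = 42% × 3582 = 1504.44 kcal.
At 4 kcal/g: 1504.44 ÷ 4 = 376.11 g.

376 g/day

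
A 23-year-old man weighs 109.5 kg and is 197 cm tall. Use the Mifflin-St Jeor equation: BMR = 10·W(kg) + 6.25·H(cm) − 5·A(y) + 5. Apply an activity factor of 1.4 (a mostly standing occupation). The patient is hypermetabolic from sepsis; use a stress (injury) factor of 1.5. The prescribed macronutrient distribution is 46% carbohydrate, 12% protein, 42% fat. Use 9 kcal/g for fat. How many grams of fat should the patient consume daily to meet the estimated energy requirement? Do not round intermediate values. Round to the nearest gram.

Mifflin-St Jeor (male): BMR = 10(109.5) + 6.25(197) − 5(23) + 5 = 1095 + 1231.25 − 115 + 5 = 2216.25 kcal/day.
TEE = 2216.25 × 1.4 = 3102.75 kcal/day.
With stress factor 1.5: 3102.75 × 1.5 = 4654.125 kcal/day.
Fat energy = 42% × 4654.125 = 1954.7325 kcal.
Fat = 1954.7325 ÷ 9 kcal/g = 217.1925 g.

217 g/day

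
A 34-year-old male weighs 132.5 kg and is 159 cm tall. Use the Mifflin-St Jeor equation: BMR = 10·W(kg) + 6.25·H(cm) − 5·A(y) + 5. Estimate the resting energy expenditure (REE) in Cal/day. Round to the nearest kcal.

Mifflin-St Jeor (male): BMR = 10(132.5) + 6.25(159) − 5(34) + 5 = 1325 + 993.75 − 170 + 5 = 2153.75 kcal/day.

2154 Cal/day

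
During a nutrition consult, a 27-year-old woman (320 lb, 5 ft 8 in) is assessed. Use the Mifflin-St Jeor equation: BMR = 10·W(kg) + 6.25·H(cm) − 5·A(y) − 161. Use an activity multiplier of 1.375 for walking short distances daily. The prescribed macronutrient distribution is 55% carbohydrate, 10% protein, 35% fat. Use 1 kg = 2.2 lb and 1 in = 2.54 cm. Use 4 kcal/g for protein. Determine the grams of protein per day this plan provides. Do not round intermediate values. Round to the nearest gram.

Convert to metric: weight = 320 ÷ 2.2 = 145.4545 kg; height = (5×12 + 8) × 2.54 = 68 × 2.54 = 172.72 cm.
Mifflin-St Jeor (female): BMR = 10(145.4545) + 6.25(172.72) − 5(27) − 161 = 1454.5455 + 1079.5 − 135 − 161 = 2238.0455 kcal/day.
TEE = 2238.0455 × 1.375 = 3077.3125 kcal/day.
Protein energy = 10% × 3077.3125 = 307.7313 kcal.
Protein = 307.7313 ÷ 4 kcal/g = 76.9328 g.

77 g/day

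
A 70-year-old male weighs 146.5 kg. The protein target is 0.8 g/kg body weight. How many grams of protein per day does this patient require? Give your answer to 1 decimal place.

Protein = 0.8 g/kg × 146.5 kg = 117.2 g/day.

117.2 g/day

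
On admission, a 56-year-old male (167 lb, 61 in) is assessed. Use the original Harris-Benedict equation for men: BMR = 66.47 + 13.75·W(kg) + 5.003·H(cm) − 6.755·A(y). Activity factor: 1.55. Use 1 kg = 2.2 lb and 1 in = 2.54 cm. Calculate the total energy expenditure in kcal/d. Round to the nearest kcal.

2336 kcal/d

Convert to metric: weight = 167 ÷ 2.2 = 75.9091 kg; height = 61 × 2.54 = 154.94 cm.
Harris-Benedict: BMR = 66.47 + 13.75(75.9091) + 5.003(154.94) − 6.755(56) = 1507.1048 kcal/day.
TEE = BMR × activity factor = 1507.1048 × 1.55 = 2336.0125 kcal/day.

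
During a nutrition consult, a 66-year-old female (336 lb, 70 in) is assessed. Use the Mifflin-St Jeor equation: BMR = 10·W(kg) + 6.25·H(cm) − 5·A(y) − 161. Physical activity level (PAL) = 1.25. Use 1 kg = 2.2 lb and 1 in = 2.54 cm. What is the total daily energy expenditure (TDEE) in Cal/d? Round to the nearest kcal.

2684 Cal/d

Convert to metric: weight = 336 ÷ 2.2 = 152.7273 kg; height = 70 × 2.54 = 177.8 cm.
Mifflin-St Jeor (female): BMR = 10(152.7273) + 6.25(177.8) − 5(66) − 161 = 1527.2727 + 1111.25 − 330 − 161 = 2147.5227 kcal/day.
TEE = BMR × activity factor = 2147.5227 × 1.25 = 2684.4034 kcal/day.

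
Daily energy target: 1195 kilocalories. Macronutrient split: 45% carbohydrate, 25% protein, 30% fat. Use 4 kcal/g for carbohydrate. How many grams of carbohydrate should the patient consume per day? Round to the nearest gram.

134 g/day

Carbohydrate energy = 45% × 1195 = 537.75 kcal.
At 4 kcal/g: 537.75 ÷ 4 = 134.4375 g.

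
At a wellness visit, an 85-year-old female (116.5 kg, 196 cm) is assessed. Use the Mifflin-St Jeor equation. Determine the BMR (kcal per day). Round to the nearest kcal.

1804 kcal per day

Mifflin-St Jeor (female): BMR = 10(116.5) + 6.25(196) − 5(85) − 161 = 1165 + 1225 − 425 − 161 = 1804 kcal/day.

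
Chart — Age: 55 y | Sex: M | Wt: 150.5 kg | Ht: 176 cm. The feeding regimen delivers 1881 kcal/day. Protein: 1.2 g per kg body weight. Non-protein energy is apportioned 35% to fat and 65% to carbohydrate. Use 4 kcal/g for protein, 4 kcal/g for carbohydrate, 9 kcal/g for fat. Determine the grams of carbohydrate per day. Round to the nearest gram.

Protein = 1.2 × 150.5 = 180.6 g → 180.6 × 4 = 722.4 kcal.
Non-protein calories = 1881 − 722.4 = 1158.6 kcal.
Fat: 35% × 1158.6 = 405.51 kcal; carbohydrate: 753.09 kcal.
Carbohydrate: 753.09 kcal ÷ 4 kcal/g = 188.2725 g.

188 g/day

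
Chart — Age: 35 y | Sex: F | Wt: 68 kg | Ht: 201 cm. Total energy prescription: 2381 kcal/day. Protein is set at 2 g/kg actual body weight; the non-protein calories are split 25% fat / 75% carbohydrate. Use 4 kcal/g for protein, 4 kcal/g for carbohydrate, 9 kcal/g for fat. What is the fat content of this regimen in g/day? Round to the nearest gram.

Protein = 2 × 68 = 136 g → 136 × 4 = 544 kcal.
Non-protein calories = 2381 − 544 = 1837 kcal.
Fat: 25% × 1837 = 459.25 kcal; carbohydrate: 1377.75 kcal.
Fat: 459.25 kcal ÷ 9 kcal/g = 51.0278 g.

51 g/day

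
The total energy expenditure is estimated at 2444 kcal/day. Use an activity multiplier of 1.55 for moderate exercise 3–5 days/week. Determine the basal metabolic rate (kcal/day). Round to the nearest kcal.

BMR = TEE ÷ activity factor = 2444 ÷ 1.55 = 1576.7742 kcal/day.

1577 kcal/day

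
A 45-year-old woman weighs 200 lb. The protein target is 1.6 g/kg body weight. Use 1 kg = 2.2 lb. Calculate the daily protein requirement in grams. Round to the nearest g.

Weight in kg = 200 ÷ 2.2 = 90.9091 kg.
Protein = 1.6 g/kg × 90.9091 kg = 145.4545 g/day.

145 g/day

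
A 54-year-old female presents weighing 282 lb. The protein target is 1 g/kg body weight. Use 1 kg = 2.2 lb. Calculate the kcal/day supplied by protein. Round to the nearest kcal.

513 kcal/day

Weight in kg = 282 ÷ 2.2 = 128.1818 kg.
Protein = 1 g/kg × 128.1818 kg = 128.1818 g/day.
Protein energy = 128.1818 g × 4 kcal/g = 512.7273 kcal/day.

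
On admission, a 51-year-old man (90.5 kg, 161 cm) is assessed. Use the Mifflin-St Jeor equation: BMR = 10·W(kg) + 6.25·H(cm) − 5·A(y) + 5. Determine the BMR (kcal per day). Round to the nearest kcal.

Mifflin-St Jeor (male): BMR = 10(90.5) + 6.25(161) − 5(51) + 5 = 905 + 1006.25 − 255 + 5 = 1661.25 kcal/day.

1661 kcal per day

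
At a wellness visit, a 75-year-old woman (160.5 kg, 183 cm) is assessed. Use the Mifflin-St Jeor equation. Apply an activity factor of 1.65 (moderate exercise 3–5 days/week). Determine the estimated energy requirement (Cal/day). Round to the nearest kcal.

3651 Cal/day

Mifflin-St Jeor (female): BMR = 10(160.5) + 6.25(183) − 5(75) − 161 = 1605 + 1143.75 − 375 − 161 = 2212.75 kcal/day.
TEE = BMR × activity factor = 2212.75 × 1.65 = 3651.0375 kcal/day.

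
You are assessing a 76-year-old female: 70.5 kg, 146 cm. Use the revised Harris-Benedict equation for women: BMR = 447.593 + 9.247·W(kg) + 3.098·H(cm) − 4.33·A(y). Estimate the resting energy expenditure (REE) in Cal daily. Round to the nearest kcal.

Harris-Benedict: BMR = 447.593 + 9.247(70.5) + 3.098(146) − 4.33(76) = 1222.7345 kcal/day.

1223 Cal daily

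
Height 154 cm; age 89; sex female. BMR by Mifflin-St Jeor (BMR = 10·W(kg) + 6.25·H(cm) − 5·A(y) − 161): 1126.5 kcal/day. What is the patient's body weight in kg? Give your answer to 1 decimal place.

1126.5 = 10·W + 6.25(154) − 5(89) − 161
10·W = 1126.5 − 356.5 = 770, so W = 77 kg.

77.0 kg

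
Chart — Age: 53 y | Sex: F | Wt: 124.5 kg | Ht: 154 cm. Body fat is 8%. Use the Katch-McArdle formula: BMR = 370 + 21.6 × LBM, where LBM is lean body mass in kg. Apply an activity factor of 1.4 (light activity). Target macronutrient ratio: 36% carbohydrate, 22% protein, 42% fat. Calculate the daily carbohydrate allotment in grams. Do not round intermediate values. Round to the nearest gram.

LBM = 124.5 × (1 − 0.08) = 114.54 kg. Katch-McArdle: BMR = 370 + 21.6 × 114.54 = 2844.064 kcal/day.
TEE = 2844.064 × 1.4 = 3981.6896 kcal/day.
Carbohydrate energy = 36% × 3981.6896 = 1433.4083 kcal.
Carbohydrate = 1433.4083 ÷ 4 kcal/g = 358.3521 g.

358 g/day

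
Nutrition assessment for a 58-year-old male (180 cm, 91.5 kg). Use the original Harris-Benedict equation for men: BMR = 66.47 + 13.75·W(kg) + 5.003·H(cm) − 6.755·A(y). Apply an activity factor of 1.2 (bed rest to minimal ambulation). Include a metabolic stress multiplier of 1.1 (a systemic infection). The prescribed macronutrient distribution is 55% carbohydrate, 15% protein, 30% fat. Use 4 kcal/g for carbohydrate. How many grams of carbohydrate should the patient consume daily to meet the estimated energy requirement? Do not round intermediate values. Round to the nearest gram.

333 g/day

Harris-Benedict: BMR = 66.47 + 13.75(91.5) + 5.003(180) − 6.755(58) = 1833.345 kcal/day.
TEE = 1833.345 × 1.2 = 2200.014 kcal/day.
With stress factor 1.1: 2200.014 × 1.1 = 2420.0154 kcal/day.
Carbohydrate energy = 55% × 2420.0154 = 1331.0085 kcal.
Carbohydrate = 1331.0085 ÷ 4 kcal/g = 332.7521 g.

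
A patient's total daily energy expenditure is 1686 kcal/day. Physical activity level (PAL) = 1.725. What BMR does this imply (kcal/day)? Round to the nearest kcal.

BMR = TEE ÷ activity factor = 1686 ÷ 1.725 = 977.3913 kcal/day.

977 kcal/day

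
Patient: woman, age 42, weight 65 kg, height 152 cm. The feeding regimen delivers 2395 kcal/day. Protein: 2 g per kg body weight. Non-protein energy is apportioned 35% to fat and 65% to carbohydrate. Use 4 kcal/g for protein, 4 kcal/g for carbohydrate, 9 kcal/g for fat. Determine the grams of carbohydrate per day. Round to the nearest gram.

Protein = 2 × 65 = 130 g → 130 × 4 = 520 kcal.
Non-protein calories = 2395 − 520 = 1875 kcal.
Fat: 35% × 1875 = 656.25 kcal; carbohydrate: 1218.75 kcal.
Carbohydrate: 1218.75 kcal ÷ 4 kcal/g = 304.6875 g.

305 g/day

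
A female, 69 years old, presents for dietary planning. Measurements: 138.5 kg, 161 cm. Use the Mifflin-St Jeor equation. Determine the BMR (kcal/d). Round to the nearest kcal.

Mifflin-St Jeor (female): BMR = 10(138.5) + 6.25(161) − 5(69) − 161 = 1385 + 1006.25 − 345 − 161 = 1885.25 kcal/day.

1885 kcal/d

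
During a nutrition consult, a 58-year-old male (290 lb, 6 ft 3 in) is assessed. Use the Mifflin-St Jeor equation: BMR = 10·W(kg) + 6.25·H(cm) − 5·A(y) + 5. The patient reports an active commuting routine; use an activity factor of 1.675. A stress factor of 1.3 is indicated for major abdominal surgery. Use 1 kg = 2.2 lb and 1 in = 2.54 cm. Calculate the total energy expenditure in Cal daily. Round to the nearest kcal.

Convert to metric: weight = 290 ÷ 2.2 = 131.8182 kg; height = (6×12 + 3) × 2.54 = 75 × 2.54 = 190.5 cm.
Mifflin-St Jeor (male): BMR = 10(131.8182) + 6.25(190.5) − 5(58) + 5 = 1318.1818 + 1190.625 − 290 + 5 = 2223.8068 kcal/day.
TEE = BMR × activity factor = 2223.8068 × 1.675 = 3724.8764 kcal/day.
Apply stress factor: 3724.8764 × 1.3 = 4842.3393 kcal/day.

4842 Cal daily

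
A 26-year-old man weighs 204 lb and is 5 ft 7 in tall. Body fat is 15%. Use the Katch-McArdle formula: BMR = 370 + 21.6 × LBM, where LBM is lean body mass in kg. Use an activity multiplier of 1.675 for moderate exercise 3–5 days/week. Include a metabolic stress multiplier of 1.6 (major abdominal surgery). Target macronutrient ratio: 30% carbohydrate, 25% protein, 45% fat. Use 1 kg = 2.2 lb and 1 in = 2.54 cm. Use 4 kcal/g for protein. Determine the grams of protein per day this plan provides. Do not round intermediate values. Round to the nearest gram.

Convert to metric: weight = 204 ÷ 2.2 = 92.7273 kg; height = (5×12 + 7) × 2.54 = 67 × 2.54 = 170.18 cm.
LBM = 92.7273 × (1 − 0.15) = 78.8182 kg. Katch-McArdle: BMR = 370 + 21.6 × 78.8182 = 2072.4727 kcal/day.
TEE = 2072.4727 × 1.675 = 3471.3918 kcal/day.
With stress factor 1.6: 3471.3918 × 1.6 = 5554.2269 kcal/day.
Protein energy = 25% × 5554.2269 = 1388.5567 kcal.
Protein = 1388.5567 ÷ 4 kcal/g = 347.1392 g.

347 g/day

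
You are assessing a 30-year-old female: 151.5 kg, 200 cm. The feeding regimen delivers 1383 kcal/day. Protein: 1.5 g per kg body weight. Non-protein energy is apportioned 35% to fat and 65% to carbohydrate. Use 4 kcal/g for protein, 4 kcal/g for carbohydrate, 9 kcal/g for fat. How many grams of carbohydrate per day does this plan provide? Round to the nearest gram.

Protein = 1.5 × 151.5 = 227.25 g → 227.25 × 4 = 909 kcal.
Non-protein calories = 1383 − 909 = 474 kcal.
Fat: 35% × 474 = 165.9 kcal; carbohydrate: 308.1 kcal.
Carbohydrate: 308.1 kcal ÷ 4 kcal/g = 77.025 g.

77 g/day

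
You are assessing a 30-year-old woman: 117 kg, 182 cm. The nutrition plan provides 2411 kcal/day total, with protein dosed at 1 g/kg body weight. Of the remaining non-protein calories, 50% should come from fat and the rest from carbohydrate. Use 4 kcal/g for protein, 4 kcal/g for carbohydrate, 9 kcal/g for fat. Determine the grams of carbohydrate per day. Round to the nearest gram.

243 g/day

Protein = 1 × 117 = 117 g → 117 × 4 = 468 kcal.
Non-protein calories = 2411 − 468 = 1943 kcal.
Fat: 50% × 1943 = 971.5 kcal; carbohydrate: 971.5 kcal.
Carbohydrate: 971.5 kcal ÷ 4 kcal/g = 242.875 g.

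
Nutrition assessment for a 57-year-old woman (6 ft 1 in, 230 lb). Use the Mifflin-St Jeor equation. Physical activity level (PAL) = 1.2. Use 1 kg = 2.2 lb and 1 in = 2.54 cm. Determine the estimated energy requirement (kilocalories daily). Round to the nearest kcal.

Convert to metric: weight = 230 ÷ 2.2 = 104.5455 kg; height = (6×12 + 1) × 2.54 = 73 × 2.54 = 185.42 cm.
Mifflin-St Jeor (female): BMR = 10(104.5455) + 6.25(185.42) − 5(57) − 161 = 1045.4545 + 1158.875 − 285 − 161 = 1758.3295 kcal/day.
TEE = BMR × activity factor = 1758.3295 × 1.2 = 2109.9955 kcal/day.

2110 kilocalories daily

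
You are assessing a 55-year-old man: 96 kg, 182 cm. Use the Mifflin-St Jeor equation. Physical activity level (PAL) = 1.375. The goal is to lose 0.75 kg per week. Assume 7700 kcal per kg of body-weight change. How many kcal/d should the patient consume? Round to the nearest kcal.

1688 kcal/d

Mifflin-St Jeor (male): BMR = 10(96) + 6.25(182) − 5(55) + 5 = 960 + 1137.5 − 275 + 5 = 1827.5 kcal/day.
TEE = 1827.5 × 1.375 = 2512.8125 kcal/day.
Required daily deficit = 0.75 × 7700 ÷ 7 = 825 kcal/day.
Target intake = 2512.8125 − 825 = 1687.8125 kcal/day.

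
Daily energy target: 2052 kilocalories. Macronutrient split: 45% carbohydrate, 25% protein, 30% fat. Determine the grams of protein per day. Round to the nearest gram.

Protein energy = 25% × 2052 = 513 kcal.
At 4 kcal/g: 513 ÷ 4 = 128.25 g.

128 g/day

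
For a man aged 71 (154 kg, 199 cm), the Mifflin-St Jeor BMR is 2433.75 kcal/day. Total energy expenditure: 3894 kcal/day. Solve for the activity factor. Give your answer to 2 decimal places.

1.60

Activity factor = TEE ÷ BMR = 3894 ÷ 2433.75 = 1.6.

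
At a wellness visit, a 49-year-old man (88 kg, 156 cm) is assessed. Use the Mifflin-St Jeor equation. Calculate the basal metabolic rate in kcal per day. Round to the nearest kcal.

Mifflin-St Jeor (male): BMR = 10(88) + 6.25(156) − 5(49) + 5 = 880 + 975 − 245 + 5 = 1615 kcal/day.

1615 kcal per day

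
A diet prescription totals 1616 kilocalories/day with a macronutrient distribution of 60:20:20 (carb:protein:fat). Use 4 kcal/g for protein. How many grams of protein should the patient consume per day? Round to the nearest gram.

Protein energy = 20% × 1616 = 323.2 kcal.
At 4 kcal/g: 323.2 ÷ 4 = 80.8 g.

81 g/day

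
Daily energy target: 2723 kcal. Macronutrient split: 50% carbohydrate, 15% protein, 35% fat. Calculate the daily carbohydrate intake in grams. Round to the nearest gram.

Carbohydrate energy = 50% × 2723 = 1361.5 kcal.
At 4 kcal/g: 1361.5 ÷ 4 = 340.375 g.

340 g/day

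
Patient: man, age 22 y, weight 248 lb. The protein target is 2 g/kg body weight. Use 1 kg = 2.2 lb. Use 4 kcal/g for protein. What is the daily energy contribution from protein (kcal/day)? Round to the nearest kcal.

902 kcal/day

Weight in kg = 248 ÷ 2.2 = 112.7273 kg.
Protein = 2 g/kg × 112.7273 kg = 225.4545 g/day.
Protein energy = 225.4545 g × 4 kcal/g = 901.8182 kcal/day.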